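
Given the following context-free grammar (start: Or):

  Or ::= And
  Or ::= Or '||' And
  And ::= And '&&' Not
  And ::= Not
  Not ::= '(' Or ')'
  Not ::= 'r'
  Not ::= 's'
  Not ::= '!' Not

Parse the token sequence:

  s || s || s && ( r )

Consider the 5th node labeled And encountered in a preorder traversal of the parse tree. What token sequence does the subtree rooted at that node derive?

r

[Or [Or [Or [And [Not s]]] || [And [Not s]]] || [And [And [Not s]] && [Not ( [Or [And [Not r]]] )]]]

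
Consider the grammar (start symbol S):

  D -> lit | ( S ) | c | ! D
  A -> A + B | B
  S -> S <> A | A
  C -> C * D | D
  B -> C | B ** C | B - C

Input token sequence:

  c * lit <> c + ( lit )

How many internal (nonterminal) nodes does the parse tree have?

21

[S [S [A [B [C [C [D c]] * [D lit]]]]] <> [A [A [B [C [D c]]]] + [B [C [D ( [S [A [B [C [D lit]]]]] )]]]]]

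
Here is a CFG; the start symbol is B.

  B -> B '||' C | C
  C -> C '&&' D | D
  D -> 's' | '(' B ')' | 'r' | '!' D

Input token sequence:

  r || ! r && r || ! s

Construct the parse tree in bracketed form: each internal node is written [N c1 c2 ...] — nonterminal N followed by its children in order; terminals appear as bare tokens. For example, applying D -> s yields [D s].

B
B || C
B || C || C
C || C || C
D || C || C
r || C || C
r || C && D || C
r || D && D || C
r || ! D && D || C
r || ! r && D || C
r || ! r && r || C
r || ! r && r || D
r || ! r && r || ! D
r || ! r && r || ! s

[B [B [B [C [D r]]] || [C [C [D ! [D r]]] && [D r]]] || [C [D ! [D s]]]]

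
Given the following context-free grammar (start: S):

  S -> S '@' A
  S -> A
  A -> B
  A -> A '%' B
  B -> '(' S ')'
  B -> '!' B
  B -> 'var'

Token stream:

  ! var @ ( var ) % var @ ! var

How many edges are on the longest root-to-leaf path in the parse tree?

8

[S [S [S [A [B ! [B var]]]] @ [A [A [B ( [S [A [B var]]] )]] % [B var]]] @ [A [B ! [B var]]]]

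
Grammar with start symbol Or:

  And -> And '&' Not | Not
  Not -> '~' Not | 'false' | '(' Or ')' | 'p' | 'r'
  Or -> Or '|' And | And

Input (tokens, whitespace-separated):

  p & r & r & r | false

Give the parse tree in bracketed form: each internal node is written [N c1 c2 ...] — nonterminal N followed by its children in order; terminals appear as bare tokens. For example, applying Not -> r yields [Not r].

[Or [Or [And [And [And [And [Not p]] & [Not r]] & [Not r]] & [Not r]]] | [And [Not false]]]

Or
Or | And
And | And
And & Not | And
And & Not & Not | And
And & Not & Not & Not | And
Not & Not & Not & Not | And
p & Not & Not & Not | And
p & r & Not & Not | And
p & r & r & Not | And
p & r & r & r | And
p & r & r & r | Not
p & r & r & r | false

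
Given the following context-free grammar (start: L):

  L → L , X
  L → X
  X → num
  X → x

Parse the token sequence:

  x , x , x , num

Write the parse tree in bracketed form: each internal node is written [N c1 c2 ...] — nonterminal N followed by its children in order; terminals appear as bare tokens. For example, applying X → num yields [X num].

[L [L [L [L [X x]] , [X x]] , [X x]] , [X num]]

L
L , X
L , X , X
L , X , X , X
X , X , X , X
x , X , X , X
x , x , X , X
x , x , x , X
x , x , x , num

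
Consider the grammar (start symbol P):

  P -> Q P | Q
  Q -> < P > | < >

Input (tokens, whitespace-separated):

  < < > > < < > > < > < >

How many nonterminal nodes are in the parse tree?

12

[P [Q < [P [Q < >]] >] [P [Q < [P [Q < >]] >] [P [Q < >] [P [Q < >]]]]]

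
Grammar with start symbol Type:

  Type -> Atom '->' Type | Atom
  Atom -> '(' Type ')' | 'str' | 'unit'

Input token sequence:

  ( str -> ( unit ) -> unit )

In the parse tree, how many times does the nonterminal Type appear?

5

[Type [Atom ( [Type [Atom str] -> [Type [Atom ( [Type [Atom unit]] )] -> [Type [Atom unit]]]] )]]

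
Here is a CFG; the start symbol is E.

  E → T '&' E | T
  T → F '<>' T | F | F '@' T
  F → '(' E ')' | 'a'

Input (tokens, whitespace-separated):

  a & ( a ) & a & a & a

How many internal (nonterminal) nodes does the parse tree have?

[E [T [F a]] & [E [T [F ( [E [T [F a]]] )]] & [E [T [F a]] & [E [T [F a]] & [E [T [F a]]]]]]]

18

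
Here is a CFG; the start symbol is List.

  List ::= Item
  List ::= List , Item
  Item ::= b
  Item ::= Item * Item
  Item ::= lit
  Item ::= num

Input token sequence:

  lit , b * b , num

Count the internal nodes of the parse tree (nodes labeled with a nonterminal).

[List [List [List [Item lit]] , [Item [Item b] * [Item b]]] , [Item num]]

8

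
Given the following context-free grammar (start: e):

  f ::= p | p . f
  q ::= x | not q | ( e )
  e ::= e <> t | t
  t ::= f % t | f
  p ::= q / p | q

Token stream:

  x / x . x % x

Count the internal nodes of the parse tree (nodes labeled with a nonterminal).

[e [t [f [p [q x] / [p [q x]]] . [f [p [q x]]]] % [t [f [p [q x]]]]]]

14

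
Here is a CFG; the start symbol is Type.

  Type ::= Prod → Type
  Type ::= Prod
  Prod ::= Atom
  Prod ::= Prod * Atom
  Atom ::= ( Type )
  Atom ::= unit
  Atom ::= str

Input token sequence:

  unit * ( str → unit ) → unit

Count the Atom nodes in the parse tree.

5

[Type [Prod [Prod [Atom unit]] * [Atom ( [Type [Prod [Atom str]] → [Type [Prod [Atom unit]]]] )]] → [Type [Prod [Atom unit]]]]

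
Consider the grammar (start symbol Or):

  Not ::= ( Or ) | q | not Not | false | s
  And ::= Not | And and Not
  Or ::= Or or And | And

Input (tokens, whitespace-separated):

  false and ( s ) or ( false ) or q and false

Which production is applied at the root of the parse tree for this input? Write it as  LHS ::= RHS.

Or ::= Or or And

[Or [Or [Or [And [And [Not false]] and [Not ( [Or [And [Not s]]] )]]] or [And [Not ( [Or [And [Not false]]] )]]] or [And [And [Not q]] and [Not false]]]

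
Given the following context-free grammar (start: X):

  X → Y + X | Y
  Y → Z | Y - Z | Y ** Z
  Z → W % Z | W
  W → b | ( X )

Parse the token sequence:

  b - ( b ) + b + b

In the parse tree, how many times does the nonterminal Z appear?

[X [Y [Y [Z [W b]]] - [Z [W ( [X [Y [Z [W b]]]] )]]] + [X [Y [Z [W b]]] + [X [Y [Z [W b]]]]]]

5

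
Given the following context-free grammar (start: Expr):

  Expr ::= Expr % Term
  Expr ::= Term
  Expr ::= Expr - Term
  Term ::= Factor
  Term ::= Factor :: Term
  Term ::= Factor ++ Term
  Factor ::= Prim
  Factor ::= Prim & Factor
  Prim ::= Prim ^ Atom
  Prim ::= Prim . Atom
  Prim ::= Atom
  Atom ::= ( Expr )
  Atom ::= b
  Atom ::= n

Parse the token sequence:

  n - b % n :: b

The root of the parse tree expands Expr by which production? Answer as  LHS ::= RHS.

Expr ::= Expr % Term

[Expr [Expr [Expr [Term [Factor [Prim [Atom n]]]]] - [Term [Factor [Prim [Atom b]]]]] % [Term [Factor [Prim [Atom n]]] :: [Term [Factor [Prim [Atom b]]]]]]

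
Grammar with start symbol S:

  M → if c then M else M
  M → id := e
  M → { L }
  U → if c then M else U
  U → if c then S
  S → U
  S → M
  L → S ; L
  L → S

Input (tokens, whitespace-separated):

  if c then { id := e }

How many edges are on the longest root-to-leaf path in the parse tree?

[S [U if c then [S [M { [L [S [M id := e]]] }]]]]

7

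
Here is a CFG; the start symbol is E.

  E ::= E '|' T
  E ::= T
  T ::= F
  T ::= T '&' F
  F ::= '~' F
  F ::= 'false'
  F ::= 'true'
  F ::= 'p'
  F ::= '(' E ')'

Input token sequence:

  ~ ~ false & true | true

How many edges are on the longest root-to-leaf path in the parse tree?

7

[E [E [T [T [F ~ [F ~ [F false]]]] & [F true]]] | [T [F true]]]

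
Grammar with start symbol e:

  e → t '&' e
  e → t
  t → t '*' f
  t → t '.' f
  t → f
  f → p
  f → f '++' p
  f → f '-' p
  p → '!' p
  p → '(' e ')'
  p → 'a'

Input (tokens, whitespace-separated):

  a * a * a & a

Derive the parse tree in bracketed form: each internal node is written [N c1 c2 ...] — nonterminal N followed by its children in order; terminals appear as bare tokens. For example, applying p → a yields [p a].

e
t & e
t * f & e
t * f * f & e
f * f * f & e
p * f * f & e
a * f * f & e
a * p * f & e
a * a * f & e
a * a * p & e
a * a * a & e
a * a * a & t
a * a * a & f
a * a * a & p
a * a * a & a

[e [t [t [t [f [p a]]] * [f [p a]]] * [f [p a]]] & [e [t [f [p a]]]]]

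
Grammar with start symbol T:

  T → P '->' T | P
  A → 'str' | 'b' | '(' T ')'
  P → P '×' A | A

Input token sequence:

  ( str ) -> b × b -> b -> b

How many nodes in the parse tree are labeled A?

[T [P [A ( [T [P [A str]]] )]] -> [T [P [P [A b]] × [A b]] -> [T [P [A b]] -> [T [P [A b]]]]]]

6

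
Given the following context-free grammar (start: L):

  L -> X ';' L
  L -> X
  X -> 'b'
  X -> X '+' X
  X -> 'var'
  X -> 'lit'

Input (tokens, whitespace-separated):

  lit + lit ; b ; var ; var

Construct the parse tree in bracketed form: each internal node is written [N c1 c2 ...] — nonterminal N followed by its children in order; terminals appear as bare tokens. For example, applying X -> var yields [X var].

L
X ; L
X + X ; L
lit + X ; L
lit + lit ; L
lit + lit ; X ; L
lit + lit ; b ; L
lit + lit ; b ; X ; L
lit + lit ; b ; var ; L
lit + lit ; b ; var ; X
lit + lit ; b ; var ; var

[L [X [X lit] + [X lit]] ; [L [X b] ; [L [X var] ; [L [X var]]]]]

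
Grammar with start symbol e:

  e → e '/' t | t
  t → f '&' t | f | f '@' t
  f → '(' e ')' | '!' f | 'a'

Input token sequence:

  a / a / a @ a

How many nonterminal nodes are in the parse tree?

[e [e [e [t [f a]]] / [t [f a]]] / [t [f a] @ [t [f a]]]]

11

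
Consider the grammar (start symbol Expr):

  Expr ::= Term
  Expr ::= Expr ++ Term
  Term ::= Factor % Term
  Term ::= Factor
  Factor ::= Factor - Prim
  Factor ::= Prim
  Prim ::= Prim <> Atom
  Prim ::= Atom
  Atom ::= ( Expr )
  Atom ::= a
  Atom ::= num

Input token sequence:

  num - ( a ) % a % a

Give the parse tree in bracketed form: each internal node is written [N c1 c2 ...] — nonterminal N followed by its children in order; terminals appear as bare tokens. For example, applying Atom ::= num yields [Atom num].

[Expr [Term [Factor [Factor [Prim [Atom num]]] - [Prim [Atom ( [Expr [Term [Factor [Prim [Atom a]]]]] )]]] % [Term [Factor [Prim [Atom a]]] % [Term [Factor [Prim [Atom a]]]]]]]

Expr
Term
Factor % Term
Factor - Prim % Term
Prim - Prim % Term
Atom - Prim % Term
num - Prim % Term
num - Atom % Term
num - ( Expr ) % Term
num - ( Term ) % Term
num - ( Factor ) % Term
num - ( Prim ) % Term
num - ( Atom ) % Term
num - ( a ) % Term
num - ( a ) % Factor % Term
num - ( a ) % Prim % Term
num - ( a ) % Atom % Term
num - ( a ) % a % Term
num - ( a ) % a % Factor
num - ( a ) % a % Prim
num - ( a ) % a % Atom
num - ( a ) % a % a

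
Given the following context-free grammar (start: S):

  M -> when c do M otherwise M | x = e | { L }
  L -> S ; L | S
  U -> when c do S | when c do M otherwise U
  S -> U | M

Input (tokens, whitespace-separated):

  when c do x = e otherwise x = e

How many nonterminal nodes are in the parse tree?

4

[S [M when c do [M x = e] otherwise [M x = e]]]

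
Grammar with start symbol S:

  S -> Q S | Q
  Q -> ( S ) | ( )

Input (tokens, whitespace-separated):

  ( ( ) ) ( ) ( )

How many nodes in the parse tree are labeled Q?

[S [Q ( [S [Q ( )]] )] [S [Q ( )] [S [Q ( )]]]]

4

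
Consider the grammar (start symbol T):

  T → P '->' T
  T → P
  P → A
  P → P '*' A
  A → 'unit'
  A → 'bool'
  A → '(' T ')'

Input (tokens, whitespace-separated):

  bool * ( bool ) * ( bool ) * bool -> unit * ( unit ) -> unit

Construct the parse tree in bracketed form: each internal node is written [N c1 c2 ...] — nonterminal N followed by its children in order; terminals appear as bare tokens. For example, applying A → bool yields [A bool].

[T [P [P [P [P [A bool]] * [A ( [T [P [A bool]]] )]] * [A ( [T [P [A bool]]] )]] * [A bool]] -> [T [P [P [A unit]] * [A ( [T [P [A unit]]] )]] -> [T [P [A unit]]]]]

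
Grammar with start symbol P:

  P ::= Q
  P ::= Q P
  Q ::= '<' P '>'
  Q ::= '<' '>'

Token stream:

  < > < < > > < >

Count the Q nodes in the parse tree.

[P [Q < >] [P [Q < [P [Q < >]] >] [P [Q < >]]]]

4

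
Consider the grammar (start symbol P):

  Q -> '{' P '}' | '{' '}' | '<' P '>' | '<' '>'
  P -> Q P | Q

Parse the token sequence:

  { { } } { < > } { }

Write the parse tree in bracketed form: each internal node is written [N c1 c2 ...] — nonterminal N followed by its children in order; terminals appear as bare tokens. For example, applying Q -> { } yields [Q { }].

P
Q P
{ P } P
{ Q } P
{ { } } P
{ { } } Q P
{ { } } { P } P
{ { } } { Q } P
{ { } } { < > } P
{ { } } { < > } Q
{ { } } { < > } { }

[P [Q { [P [Q { }]] }] [P [Q { [P [Q < >]] }] [P [Q { }]]]]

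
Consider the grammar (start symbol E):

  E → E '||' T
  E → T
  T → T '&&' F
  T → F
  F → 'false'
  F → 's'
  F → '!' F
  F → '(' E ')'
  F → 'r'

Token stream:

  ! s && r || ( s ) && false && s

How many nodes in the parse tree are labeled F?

7

[E [E [T [T [F ! [F s]]] && [F r]]] || [T [T [T [F ( [E [T [F s]]] )]] && [F false]] && [F s]]]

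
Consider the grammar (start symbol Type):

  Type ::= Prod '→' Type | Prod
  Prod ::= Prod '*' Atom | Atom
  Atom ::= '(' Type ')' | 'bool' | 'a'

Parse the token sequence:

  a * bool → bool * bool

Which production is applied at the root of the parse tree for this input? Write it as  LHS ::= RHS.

[Type [Prod [Prod [Atom a]] * [Atom bool]] → [Type [Prod [Prod [Atom bool]] * [Atom bool]]]]

Type ::= Prod '→' Type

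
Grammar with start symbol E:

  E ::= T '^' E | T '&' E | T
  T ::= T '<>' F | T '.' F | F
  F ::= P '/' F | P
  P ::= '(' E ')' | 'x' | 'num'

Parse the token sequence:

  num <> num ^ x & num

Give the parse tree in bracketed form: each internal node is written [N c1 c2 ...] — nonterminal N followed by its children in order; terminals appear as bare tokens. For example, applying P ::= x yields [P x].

E
T ^ E
T <> F ^ E
F <> F ^ E
P <> F ^ E
num <> F ^ E
num <> P ^ E
num <> num ^ E
num <> num ^ T & E
num <> num ^ F & E
num <> num ^ P & E
num <> num ^ x & E
num <> num ^ x & T
num <> num ^ x & F
num <> num ^ x & P
num <> num ^ x & num

[E [T [T [F [P num]]] <> [F [P num]]] ^ [E [T [F [P x]]] & [E [T [F [P num]]]]]]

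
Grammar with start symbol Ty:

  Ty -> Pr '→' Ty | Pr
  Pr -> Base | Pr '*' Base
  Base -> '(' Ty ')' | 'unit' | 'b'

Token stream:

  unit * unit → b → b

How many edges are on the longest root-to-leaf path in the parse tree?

5

[Ty [Pr [Pr [Base unit]] * [Base unit]] → [Ty [Pr [Base b]] → [Ty [Pr [Base b]]]]]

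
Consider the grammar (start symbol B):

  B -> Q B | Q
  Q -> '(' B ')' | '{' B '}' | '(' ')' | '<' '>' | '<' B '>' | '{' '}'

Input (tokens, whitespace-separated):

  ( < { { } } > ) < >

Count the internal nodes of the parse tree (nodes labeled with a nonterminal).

[B [Q ( [B [Q < [B [Q { [B [Q { }]] }]] >]] )] [B [Q < >]]]

10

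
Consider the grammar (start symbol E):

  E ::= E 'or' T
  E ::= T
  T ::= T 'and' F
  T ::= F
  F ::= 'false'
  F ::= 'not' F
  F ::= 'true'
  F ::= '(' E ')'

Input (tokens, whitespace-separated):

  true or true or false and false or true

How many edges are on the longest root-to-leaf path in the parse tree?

[E [E [E [E [T [F true]]] or [T [F true]]] or [T [T [F false]] and [F false]]] or [T [F true]]]

6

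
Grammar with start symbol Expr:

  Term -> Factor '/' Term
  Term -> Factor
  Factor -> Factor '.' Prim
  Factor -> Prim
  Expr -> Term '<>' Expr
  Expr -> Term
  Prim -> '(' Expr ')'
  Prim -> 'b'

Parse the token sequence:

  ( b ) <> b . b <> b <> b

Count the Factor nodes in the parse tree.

6

[Expr [Term [Factor [Prim ( [Expr [Term [Factor [Prim b]]]] )]]] <> [Expr [Term [Factor [Factor [Prim b]] . [Prim b]]] <> [Expr [Term [Factor [Prim b]]] <> [Expr [Term [Factor [Prim b]]]]]]]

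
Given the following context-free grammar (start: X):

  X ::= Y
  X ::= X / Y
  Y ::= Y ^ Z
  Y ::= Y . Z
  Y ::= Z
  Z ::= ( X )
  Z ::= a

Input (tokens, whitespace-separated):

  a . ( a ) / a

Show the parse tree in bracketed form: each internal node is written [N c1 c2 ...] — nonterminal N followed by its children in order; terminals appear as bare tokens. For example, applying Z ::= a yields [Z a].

[X [X [Y [Y [Z a]] . [Z ( [X [Y [Z a]]] )]]] / [Y [Z a]]]

X
X / Y
Y / Y
Y . Z / Y
Z . Z / Y
a . Z / Y
a . ( X ) / Y
a . ( Y ) / Y
a . ( Z ) / Y
a . ( a ) / Y
a . ( a ) / Z
a . ( a ) / a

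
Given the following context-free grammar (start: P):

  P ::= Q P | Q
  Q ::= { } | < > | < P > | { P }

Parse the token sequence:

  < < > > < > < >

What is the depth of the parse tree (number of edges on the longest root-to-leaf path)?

4

[P [Q < [P [Q < >]] >] [P [Q < >] [P [Q < >]]]]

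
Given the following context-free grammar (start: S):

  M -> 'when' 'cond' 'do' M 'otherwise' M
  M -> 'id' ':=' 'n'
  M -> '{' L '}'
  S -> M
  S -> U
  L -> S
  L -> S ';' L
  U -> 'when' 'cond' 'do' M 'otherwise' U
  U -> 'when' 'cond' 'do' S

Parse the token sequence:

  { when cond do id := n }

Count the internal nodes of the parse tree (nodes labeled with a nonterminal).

[S [M { [L [S [U when cond do [S [M id := n]]]]] }]]

7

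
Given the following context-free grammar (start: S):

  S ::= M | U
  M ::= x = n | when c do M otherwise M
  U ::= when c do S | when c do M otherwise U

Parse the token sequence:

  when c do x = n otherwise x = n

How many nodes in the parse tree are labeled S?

1

[S [M when c do [M x = n] otherwise [M x = n]]]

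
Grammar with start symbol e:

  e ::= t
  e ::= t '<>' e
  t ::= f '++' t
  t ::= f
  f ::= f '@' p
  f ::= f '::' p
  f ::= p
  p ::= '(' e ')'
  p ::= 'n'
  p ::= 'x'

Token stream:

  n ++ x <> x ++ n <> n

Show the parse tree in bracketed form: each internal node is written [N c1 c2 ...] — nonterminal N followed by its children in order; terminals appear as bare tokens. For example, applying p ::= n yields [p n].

e
t <> e
f ++ t <> e
p ++ t <> e
n ++ t <> e
n ++ f <> e
n ++ p <> e
n ++ x <> e
n ++ x <> t <> e
n ++ x <> f ++ t <> e
n ++ x <> p ++ t <> e
n ++ x <> x ++ t <> e
n ++ x <> x ++ f <> e
n ++ x <> x ++ p <> e
n ++ x <> x ++ n <> e
n ++ x <> x ++ n <> t
n ++ x <> x ++ n <> f
n ++ x <> x ++ n <> p
n ++ x <> x ++ n <> n

[e [t [f [p n]] ++ [t [f [p x]]]] <> [e [t [f [p x]] ++ [t [f [p n]]]] <> [e [t [f [p n]]]]]]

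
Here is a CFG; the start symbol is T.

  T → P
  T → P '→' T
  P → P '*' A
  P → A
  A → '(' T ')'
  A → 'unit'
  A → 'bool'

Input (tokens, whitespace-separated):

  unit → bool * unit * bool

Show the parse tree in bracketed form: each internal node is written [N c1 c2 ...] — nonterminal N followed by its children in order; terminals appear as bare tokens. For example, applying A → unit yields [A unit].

T
P → T
A → T
unit → T
unit → P
unit → P * A
unit → P * A * A
unit → A * A * A
unit → bool * A * A
unit → bool * unit * A
unit → bool * unit * bool

[T [P [A unit]] → [T [P [P [P [A bool]] * [A unit]] * [A bool]]]]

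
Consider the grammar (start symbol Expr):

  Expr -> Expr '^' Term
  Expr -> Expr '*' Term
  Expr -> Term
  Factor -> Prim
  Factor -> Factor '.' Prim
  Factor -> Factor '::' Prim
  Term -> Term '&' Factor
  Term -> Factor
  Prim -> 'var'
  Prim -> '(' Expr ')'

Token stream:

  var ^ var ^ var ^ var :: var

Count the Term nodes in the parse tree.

4

[Expr [Expr [Expr [Expr [Term [Factor [Prim var]]]] ^ [Term [Factor [Prim var]]]] ^ [Term [Factor [Prim var]]]] ^ [Term [Factor [Factor [Prim var]] :: [Prim var]]]]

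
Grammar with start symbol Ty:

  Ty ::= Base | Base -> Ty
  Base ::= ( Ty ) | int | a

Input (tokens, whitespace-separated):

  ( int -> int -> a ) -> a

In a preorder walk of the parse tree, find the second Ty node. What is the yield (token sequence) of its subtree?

[Ty [Base ( [Ty [Base int] -> [Ty [Base int] -> [Ty [Base a]]]] )] -> [Ty [Base a]]]

int -> int -> a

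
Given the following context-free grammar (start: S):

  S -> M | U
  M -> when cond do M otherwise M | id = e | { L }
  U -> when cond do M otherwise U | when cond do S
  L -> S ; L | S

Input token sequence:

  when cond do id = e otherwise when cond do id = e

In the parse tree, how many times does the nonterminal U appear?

2

[S [U when cond do [M id = e] otherwise [U when cond do [S [M id = e]]]]]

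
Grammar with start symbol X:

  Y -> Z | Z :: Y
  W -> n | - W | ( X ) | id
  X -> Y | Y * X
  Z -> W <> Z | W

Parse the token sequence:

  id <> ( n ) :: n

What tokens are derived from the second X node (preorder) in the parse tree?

n

[X [Y [Z [W id] <> [Z [W ( [X [Y [Z [W n]]]] )]]] :: [Y [Z [W n]]]]]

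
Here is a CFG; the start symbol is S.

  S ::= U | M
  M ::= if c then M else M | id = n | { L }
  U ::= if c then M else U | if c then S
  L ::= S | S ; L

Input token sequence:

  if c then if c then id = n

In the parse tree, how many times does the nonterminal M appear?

1

[S [U if c then [S [U if c then [S [M id = n]]]]]]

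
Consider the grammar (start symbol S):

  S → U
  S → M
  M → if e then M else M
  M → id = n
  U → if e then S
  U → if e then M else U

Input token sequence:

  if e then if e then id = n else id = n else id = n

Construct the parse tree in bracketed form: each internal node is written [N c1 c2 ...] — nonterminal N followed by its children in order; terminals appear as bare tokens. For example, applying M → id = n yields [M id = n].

[S [M if e then [M if e then [M id = n] else [M id = n]] else [M id = n]]]

S
M
if e then M else M
if e then if e then M else M else M
if e then if e then id = n else M else M
if e then if e then id = n else id = n else M
if e then if e then id = n else id = n else id = n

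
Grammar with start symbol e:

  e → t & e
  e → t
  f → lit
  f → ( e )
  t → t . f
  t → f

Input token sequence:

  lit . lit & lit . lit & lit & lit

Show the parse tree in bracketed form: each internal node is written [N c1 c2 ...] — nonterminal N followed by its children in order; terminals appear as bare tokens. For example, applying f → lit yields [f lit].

e
t & e
t . f & e
f . f & e
lit . f & e
lit . lit & e
lit . lit & t & e
lit . lit & t . f & e
lit . lit & f . f & e
lit . lit & lit . f & e
lit . lit & lit . lit & e
lit . lit & lit . lit & t & e
lit . lit & lit . lit & f & e
lit . lit & lit . lit & lit & e
lit . lit & lit . lit & lit & t
lit . lit & lit . lit & lit & f
lit . lit & lit . lit & lit & lit

[e [t [t [f lit]] . [f lit]] & [e [t [t [f lit]] . [f lit]] & [e [t [f lit]] & [e [t [f lit]]]]]]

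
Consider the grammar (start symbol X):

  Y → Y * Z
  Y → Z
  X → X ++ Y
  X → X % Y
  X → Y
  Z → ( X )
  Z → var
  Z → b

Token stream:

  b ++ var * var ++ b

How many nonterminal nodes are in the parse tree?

11

[X [X [X [Y [Z b]]] ++ [Y [Y [Z var]] * [Z var]]] ++ [Y [Z b]]]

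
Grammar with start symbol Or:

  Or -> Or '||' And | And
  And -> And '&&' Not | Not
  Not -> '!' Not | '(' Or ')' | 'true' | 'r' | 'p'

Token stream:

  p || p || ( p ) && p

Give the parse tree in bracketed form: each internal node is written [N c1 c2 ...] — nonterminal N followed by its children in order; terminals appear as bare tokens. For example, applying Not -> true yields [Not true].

Or
Or || And
Or || And || And
And || And || And
Not || And || And
p || And || And
p || Not || And
p || p || And
p || p || And && Not
p || p || Not && Not
p || p || ( Or ) && Not
p || p || ( And ) && Not
p || p || ( Not ) && Not
p || p || ( p ) && Not
p || p || ( p ) && p

[Or [Or [Or [And [Not p]]] || [And [Not p]]] || [And [And [Not ( [Or [And [Not p]]] )]] && [Not p]]]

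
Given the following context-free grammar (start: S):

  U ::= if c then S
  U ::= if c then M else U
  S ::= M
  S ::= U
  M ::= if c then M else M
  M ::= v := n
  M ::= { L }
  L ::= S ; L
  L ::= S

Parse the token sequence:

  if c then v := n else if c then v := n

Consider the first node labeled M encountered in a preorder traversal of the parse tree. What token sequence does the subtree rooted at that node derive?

[S [U if c then [M v := n] else [U if c then [S [M v := n]]]]]

v := n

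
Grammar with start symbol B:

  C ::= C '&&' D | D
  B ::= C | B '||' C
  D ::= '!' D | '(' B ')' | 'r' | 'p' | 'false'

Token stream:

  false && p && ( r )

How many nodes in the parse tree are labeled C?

[B [C [C [C [D false]] && [D p]] && [D ( [B [C [D r]]] )]]]

4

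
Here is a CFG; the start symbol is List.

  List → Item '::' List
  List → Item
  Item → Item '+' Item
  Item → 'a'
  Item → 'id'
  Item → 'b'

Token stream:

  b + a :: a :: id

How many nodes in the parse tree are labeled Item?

[List [Item [Item b] + [Item a]] :: [List [Item a] :: [List [Item id]]]]

5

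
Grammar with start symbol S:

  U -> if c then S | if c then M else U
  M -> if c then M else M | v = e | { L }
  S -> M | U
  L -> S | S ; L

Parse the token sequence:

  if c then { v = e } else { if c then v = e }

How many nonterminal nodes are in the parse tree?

[S [M if c then [M { [L [S [M v = e]]] }] else [M { [L [S [U if c then [S [M v = e]]]]] }]]]

12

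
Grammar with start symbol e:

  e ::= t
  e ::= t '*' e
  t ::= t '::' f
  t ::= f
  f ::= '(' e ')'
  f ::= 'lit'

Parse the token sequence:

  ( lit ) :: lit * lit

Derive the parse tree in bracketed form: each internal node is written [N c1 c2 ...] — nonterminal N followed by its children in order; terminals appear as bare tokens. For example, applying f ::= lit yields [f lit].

e
t * e
t :: f * e
f :: f * e
( e ) :: f * e
( t ) :: f * e
( f ) :: f * e
( lit ) :: f * e
( lit ) :: lit * e
( lit ) :: lit * t
( lit ) :: lit * f
( lit ) :: lit * lit

[e [t [t [f ( [e [t [f lit]]] )]] :: [f lit]] * [e [t [f lit]]]]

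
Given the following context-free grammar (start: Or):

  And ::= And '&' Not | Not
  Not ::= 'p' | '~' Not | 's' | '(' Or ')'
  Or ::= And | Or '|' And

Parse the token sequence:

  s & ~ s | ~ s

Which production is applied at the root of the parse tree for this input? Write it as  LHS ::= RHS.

Or ::= Or '|' And

[Or [Or [And [And [Not s]] & [Not ~ [Not s]]]] | [And [Not ~ [Not s]]]]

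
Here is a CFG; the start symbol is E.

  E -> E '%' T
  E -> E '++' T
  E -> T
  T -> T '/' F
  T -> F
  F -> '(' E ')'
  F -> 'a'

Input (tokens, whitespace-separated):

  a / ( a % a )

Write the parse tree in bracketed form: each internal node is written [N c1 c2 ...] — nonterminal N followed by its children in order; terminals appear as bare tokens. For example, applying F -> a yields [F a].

E
T
T / F
F / F
a / F
a / ( E )
a / ( E % T )
a / ( T % T )
a / ( F % T )
a / ( a % T )
a / ( a % F )
a / ( a % a )

[E [T [T [F a]] / [F ( [E [E [T [F a]]] % [T [F a]]] )]]]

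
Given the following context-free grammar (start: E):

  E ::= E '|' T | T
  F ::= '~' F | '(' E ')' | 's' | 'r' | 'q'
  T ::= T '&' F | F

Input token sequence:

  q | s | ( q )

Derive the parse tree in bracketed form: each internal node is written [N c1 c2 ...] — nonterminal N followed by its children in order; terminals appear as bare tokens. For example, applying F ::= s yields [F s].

[E [E [E [T [F q]]] | [T [F s]]] | [T [F ( [E [T [F q]]] )]]]

E
E | T
E | T | T
T | T | T
F | T | T
q | T | T
q | F | T
q | s | T
q | s | F
q | s | ( E )
q | s | ( T )
q | s | ( F )
q | s | ( q )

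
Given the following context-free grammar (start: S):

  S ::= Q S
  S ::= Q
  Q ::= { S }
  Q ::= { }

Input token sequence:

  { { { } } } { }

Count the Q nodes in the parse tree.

4

[S [Q { [S [Q { [S [Q { }]] }]] }] [S [Q { }]]]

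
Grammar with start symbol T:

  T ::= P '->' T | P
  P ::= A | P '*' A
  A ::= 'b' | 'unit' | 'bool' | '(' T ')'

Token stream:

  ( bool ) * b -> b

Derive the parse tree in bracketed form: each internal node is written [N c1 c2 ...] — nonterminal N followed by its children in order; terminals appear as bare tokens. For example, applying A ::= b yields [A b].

[T [P [P [A ( [T [P [A bool]]] )]] * [A b]] -> [T [P [A b]]]]

T
P -> T
P * A -> T
A * A -> T
( T ) * A -> T
( P ) * A -> T
( A ) * A -> T
( bool ) * A -> T
( bool ) * b -> T
( bool ) * b -> P
( bool ) * b -> A
( bool ) * b -> b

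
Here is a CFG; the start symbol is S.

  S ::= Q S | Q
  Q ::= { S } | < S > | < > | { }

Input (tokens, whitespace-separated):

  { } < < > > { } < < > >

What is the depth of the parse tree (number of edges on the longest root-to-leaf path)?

7

[S [Q { }] [S [Q < [S [Q < >]] >] [S [Q { }] [S [Q < [S [Q < >]] >]]]]]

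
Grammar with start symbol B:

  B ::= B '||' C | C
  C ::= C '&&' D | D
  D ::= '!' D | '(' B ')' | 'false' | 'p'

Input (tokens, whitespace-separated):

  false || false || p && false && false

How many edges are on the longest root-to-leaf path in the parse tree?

5

[B [B [B [C [D false]]] || [C [D false]]] || [C [C [C [D p]] && [D false]] && [D false]]]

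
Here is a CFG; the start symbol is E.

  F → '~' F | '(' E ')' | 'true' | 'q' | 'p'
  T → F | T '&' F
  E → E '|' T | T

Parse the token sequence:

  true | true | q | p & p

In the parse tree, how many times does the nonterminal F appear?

5

[E [E [E [E [T [F true]]] | [T [F true]]] | [T [F q]]] | [T [T [F p]] & [F p]]]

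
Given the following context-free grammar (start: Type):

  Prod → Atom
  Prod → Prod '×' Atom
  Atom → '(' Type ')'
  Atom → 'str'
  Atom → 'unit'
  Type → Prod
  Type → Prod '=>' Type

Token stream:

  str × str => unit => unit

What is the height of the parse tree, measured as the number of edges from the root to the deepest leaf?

[Type [Prod [Prod [Atom str]] × [Atom str]] => [Type [Prod [Atom unit]] => [Type [Prod [Atom unit]]]]]

5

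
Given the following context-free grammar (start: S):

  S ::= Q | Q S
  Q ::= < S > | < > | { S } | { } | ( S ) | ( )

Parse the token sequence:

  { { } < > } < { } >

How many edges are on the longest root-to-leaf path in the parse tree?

5

[S [Q { [S [Q { }] [S [Q < >]]] }] [S [Q < [S [Q { }]] >]]]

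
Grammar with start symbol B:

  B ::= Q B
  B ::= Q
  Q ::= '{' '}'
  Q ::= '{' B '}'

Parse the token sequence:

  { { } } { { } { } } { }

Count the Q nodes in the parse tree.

6

[B [Q { [B [Q { }]] }] [B [Q { [B [Q { }] [B [Q { }]]] }] [B [Q { }]]]]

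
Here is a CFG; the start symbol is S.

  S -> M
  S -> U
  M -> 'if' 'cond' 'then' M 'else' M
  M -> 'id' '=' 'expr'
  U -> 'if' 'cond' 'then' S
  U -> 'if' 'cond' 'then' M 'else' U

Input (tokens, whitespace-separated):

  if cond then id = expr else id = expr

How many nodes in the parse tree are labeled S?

1

[S [M if cond then [M id = expr] else [M id = expr]]]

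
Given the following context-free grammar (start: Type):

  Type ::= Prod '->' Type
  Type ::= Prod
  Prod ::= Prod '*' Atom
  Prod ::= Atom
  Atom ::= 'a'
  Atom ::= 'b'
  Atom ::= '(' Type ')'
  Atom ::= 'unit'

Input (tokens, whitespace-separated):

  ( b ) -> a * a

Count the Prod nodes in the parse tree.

4

[Type [Prod [Atom ( [Type [Prod [Atom b]]] )]] -> [Type [Prod [Prod [Atom a]] * [Atom a]]]]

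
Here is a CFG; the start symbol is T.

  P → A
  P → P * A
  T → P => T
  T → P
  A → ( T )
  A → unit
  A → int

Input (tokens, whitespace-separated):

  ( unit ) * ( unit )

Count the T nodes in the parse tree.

3

[T [P [P [A ( [T [P [A unit]]] )]] * [A ( [T [P [A unit]]] )]]]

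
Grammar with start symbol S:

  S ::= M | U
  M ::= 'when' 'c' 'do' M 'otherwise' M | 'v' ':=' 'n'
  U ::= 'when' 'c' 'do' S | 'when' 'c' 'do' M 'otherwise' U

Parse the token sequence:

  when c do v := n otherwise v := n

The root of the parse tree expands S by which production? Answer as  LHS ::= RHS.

S ::= M

[S [M when c do [M v := n] otherwise [M v := n]]]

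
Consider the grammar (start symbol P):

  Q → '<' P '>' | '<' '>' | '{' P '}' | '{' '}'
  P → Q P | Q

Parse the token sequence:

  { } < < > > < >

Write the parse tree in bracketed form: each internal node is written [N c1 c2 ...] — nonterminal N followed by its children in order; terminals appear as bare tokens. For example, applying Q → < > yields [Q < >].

P
Q P
{ } P
{ } Q P
{ } < P > P
{ } < Q > P
{ } < < > > P
{ } < < > > Q
{ } < < > > < >

[P [Q { }] [P [Q < [P [Q < >]] >] [P [Q < >]]]]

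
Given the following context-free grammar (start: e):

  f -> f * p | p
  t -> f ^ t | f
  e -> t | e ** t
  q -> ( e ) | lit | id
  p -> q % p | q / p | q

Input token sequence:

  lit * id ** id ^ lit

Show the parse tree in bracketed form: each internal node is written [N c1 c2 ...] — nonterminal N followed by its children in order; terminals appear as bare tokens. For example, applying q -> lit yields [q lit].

[e [e [t [f [f [p [q lit]]] * [p [q id]]]]] ** [t [f [p [q id]]] ^ [t [f [p [q lit]]]]]]

e
e ** t
t ** t
f ** t
f * p ** t
p * p ** t
q * p ** t
lit * p ** t
lit * q ** t
lit * id ** t
lit * id ** f ^ t
lit * id ** p ^ t
lit * id ** q ^ t
lit * id ** id ^ t
lit * id ** id ^ f
lit * id ** id ^ p
lit * id ** id ^ q
lit * id ** id ^ lit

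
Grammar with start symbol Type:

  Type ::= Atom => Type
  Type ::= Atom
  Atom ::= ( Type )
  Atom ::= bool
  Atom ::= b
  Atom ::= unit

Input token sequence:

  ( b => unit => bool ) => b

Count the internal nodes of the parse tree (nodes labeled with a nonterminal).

[Type [Atom ( [Type [Atom b] => [Type [Atom unit] => [Type [Atom bool]]]] )] => [Type [Atom b]]]

10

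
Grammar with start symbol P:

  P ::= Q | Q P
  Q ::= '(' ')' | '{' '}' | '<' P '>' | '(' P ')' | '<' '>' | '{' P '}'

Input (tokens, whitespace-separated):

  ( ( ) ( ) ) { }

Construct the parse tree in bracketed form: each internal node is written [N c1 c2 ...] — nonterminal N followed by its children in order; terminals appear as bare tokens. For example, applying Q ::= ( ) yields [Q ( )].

P
Q P
( P ) P
( Q P ) P
( ( ) P ) P
( ( ) Q ) P
( ( ) ( ) ) P
( ( ) ( ) ) Q
( ( ) ( ) ) { }

[P [Q ( [P [Q ( )] [P [Q ( )]]] )] [P [Q { }]]]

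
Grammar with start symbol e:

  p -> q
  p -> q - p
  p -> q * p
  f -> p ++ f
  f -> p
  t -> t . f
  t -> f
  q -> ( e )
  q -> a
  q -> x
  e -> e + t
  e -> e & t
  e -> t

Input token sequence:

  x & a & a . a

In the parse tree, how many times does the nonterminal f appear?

[e [e [e [t [f [p [q x]]]]] & [t [f [p [q a]]]]] & [t [t [f [p [q a]]]] . [f [p [q a]]]]]

4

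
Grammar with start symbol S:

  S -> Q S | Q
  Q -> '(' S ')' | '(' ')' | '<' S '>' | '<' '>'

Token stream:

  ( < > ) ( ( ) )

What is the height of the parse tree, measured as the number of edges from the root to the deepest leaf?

[S [Q ( [S [Q < >]] )] [S [Q ( [S [Q ( )]] )]]]

5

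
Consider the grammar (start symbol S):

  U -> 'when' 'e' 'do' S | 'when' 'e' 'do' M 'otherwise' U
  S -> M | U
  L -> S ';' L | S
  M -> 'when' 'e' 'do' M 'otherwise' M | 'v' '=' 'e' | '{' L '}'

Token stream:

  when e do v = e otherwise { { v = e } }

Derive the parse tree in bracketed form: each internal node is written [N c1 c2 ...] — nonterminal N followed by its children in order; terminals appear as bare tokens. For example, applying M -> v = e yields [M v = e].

[S [M when e do [M v = e] otherwise [M { [L [S [M { [L [S [M v = e]]] }]]] }]]]

S
M
when e do M otherwise M
when e do v = e otherwise M
when e do v = e otherwise { L }
when e do v = e otherwise { S }
when e do v = e otherwise { M }
when e do v = e otherwise { { L } }
when e do v = e otherwise { { S } }
when e do v = e otherwise { { M } }
when e do v = e otherwise { { v = e } }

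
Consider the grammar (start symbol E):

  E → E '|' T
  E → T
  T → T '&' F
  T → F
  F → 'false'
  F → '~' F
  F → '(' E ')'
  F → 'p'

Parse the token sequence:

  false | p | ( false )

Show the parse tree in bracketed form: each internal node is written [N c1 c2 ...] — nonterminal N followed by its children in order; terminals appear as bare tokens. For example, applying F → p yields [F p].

[E [E [E [T [F false]]] | [T [F p]]] | [T [F ( [E [T [F false]]] )]]]

E
E | T
E | T | T
T | T | T
F | T | T
false | T | T
false | F | T
false | p | T
false | p | F
false | p | ( E )
false | p | ( T )
false | p | ( F )
false | p | ( false )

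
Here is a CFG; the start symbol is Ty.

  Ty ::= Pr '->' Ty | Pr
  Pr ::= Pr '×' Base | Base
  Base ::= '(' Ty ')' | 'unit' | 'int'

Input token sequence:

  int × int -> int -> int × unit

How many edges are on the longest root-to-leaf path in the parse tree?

[Ty [Pr [Pr [Base int]] × [Base int]] -> [Ty [Pr [Base int]] -> [Ty [Pr [Pr [Base int]] × [Base unit]]]]]

6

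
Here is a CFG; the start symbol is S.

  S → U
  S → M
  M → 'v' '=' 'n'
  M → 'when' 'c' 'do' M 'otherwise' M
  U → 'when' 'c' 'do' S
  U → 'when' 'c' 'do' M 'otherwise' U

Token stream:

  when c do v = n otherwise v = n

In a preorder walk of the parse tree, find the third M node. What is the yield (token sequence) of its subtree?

[S [M when c do [M v = n] otherwise [M v = n]]]

v = n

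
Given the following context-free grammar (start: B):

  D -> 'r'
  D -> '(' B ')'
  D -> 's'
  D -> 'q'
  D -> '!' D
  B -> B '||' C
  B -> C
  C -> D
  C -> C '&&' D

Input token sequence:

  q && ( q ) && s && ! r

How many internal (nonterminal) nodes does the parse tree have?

13

[B [C [C [C [C [D q]] && [D ( [B [C [D q]]] )]] && [D s]] && [D ! [D r]]]]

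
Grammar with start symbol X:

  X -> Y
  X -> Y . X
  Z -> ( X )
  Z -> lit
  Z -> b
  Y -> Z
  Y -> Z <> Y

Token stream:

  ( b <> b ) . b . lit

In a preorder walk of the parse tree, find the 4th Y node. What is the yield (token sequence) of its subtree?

[X [Y [Z ( [X [Y [Z b] <> [Y [Z b]]]] )]] . [X [Y [Z b]] . [X [Y [Z lit]]]]]

b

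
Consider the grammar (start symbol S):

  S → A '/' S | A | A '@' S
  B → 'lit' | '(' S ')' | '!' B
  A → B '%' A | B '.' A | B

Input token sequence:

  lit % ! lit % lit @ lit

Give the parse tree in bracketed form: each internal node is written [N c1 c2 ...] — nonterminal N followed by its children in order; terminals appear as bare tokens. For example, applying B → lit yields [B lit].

S
A @ S
B % A @ S
lit % A @ S
lit % B % A @ S
lit % ! B % A @ S
lit % ! lit % A @ S
lit % ! lit % B @ S
lit % ! lit % lit @ S
lit % ! lit % lit @ A
lit % ! lit % lit @ B
lit % ! lit % lit @ lit

[S [A [B lit] % [A [B ! [B lit]] % [A [B lit]]]] @ [S [A [B lit]]]]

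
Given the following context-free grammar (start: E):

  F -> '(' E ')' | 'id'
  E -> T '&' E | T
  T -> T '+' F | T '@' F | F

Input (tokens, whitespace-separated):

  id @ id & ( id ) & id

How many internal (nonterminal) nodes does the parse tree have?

[E [T [T [F id]] @ [F id]] & [E [T [F ( [E [T [F id]]] )]] & [E [T [F id]]]]]

14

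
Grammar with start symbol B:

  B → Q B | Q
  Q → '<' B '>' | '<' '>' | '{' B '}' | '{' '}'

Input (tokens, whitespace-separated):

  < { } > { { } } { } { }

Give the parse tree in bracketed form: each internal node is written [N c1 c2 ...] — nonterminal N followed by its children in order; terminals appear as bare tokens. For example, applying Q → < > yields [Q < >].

B
Q B
< B > B
< Q > B
< { } > B
< { } > Q B
< { } > { B } B
< { } > { Q } B
< { } > { { } } B
< { } > { { } } Q B
< { } > { { } } { } B
< { } > { { } } { } Q
< { } > { { } } { } { }

[B [Q < [B [Q { }]] >] [B [Q { [B [Q { }]] }] [B [Q { }] [B [Q { }]]]]]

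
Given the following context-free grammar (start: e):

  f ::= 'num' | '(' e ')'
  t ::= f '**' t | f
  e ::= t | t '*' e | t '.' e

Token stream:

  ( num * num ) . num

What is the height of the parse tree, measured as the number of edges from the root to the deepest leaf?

7

[e [t [f ( [e [t [f num]] * [e [t [f num]]]] )]] . [e [t [f num]]]]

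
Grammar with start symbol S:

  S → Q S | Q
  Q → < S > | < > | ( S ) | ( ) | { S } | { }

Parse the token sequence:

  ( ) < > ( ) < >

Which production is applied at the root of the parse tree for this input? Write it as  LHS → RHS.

[S [Q ( )] [S [Q < >] [S [Q ( )] [S [Q < >]]]]]

S → Q S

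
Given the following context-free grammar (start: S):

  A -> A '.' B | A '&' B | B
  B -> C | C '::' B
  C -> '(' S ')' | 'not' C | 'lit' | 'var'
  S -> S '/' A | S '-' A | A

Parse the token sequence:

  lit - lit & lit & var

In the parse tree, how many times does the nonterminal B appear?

[S [S [A [B [C lit]]]] - [A [A [A [B [C lit]]] & [B [C lit]]] & [B [C var]]]]

4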